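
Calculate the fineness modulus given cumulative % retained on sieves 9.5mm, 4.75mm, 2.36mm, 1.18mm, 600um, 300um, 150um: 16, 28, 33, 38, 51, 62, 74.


FM = sum(cumulative % retained) / 100
= 302 / 100
= 3.02

3.02


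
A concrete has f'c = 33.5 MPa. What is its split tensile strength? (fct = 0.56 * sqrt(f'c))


fct = 0.56 * sqrt(33.5)
= 0.56 * 5.788
= 3.241 MPa

3.241


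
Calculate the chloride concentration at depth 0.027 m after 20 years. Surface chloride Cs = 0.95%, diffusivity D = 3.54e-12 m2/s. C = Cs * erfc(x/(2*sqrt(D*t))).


t_seconds = 20 * 365.25 * 24 * 3600 = 631152000.0 s
arg = 0.027 / (2 * sqrt(3.54e-12 * 631152000.0))
= 0.2856
erfc(0.2856) = 0.6863
C = 0.95 * 0.6863 = 0.652%

0.652


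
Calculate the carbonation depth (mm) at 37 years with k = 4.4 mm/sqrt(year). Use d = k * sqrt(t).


depth = k * sqrt(t)
= 4.4 * sqrt(37)
= 26.76 mm

26.76


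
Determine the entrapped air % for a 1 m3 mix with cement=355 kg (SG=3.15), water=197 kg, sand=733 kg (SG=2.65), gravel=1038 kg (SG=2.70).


Vol cement = 355 / (3.15 * 1000) = 0.112698 m3
Vol water = 197 / 1000 = 0.197 m3
Vol sand = 733 / (2.65 * 1000) = 0.276604 m3
Vol gravel = 1038 / (2.70 * 1000) = 0.384444 m3
Total solid + water volume = 0.970747 m3
Air = (1 - 0.970747) * 100 = 2.93%

2.93


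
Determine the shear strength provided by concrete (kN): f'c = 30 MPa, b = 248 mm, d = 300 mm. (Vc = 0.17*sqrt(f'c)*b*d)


Vc = 0.17 * sqrt(30) * 248 * 300 / 1000
= 69.28 kN

69.28


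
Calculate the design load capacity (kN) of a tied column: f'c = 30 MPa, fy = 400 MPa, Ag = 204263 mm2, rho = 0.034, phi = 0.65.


Ast = rho * Ag = 0.034 * 204263 = 6944.942 mm2
phi*Pn = 0.65 * 0.80 * (0.85 * 30 * (204263 - 6944.942) + 400 * 6944.942) / 1000
= 4060.99 kN

4060.99


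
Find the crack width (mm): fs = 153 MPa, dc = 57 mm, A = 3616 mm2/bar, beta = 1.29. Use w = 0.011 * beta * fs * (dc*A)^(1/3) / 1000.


w = 0.011 * beta * fs * (dc * A)^(1/3) / 1000
= 0.011 * 1.29 * 153 * (57 * 3616)^(1/3) / 1000
= 0.128 mm

0.128


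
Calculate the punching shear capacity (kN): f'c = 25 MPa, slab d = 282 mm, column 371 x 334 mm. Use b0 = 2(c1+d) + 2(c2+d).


b0 = 2*(371 + 282) + 2*(334 + 282) = 2538 mm
Vc = 0.33 * sqrt(25) * 2538 * 282 / 1000
= 1180.93 kN

1180.93


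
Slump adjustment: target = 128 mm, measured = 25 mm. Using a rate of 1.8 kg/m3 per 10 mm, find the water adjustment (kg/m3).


Difference = 128 - 25 = 103 mm
Water adjustment = 103 * 1.8 / 10 = 18.5 kg/m3

18.5


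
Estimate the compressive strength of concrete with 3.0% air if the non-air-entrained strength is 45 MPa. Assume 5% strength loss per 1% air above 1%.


Strength loss = (3.0 - 1) * 5 = 10.0%
f'c = 45 * (1 - 10.0/100)
= 40.5 MPa

40.5


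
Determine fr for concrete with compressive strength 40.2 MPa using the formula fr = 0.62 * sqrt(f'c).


fr = 0.62 * sqrt(40.2)
= 3.931 MPa

3.931


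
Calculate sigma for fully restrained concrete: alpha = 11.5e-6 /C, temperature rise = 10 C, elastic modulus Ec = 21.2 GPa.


sigma = alpha * dT * Ec
= 11.5e-6 * 10 * 21.2 * 1000
= 2.438 MPa

2.438


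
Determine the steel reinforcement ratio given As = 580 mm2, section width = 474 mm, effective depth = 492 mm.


rho = As / (b * d)
= 580 / (474 * 492)
= 0.0025

0.0025


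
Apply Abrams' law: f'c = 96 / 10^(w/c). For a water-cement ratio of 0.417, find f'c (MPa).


f'c = 96 / 10^0.417
= 96 / 2.612
= 36.75 MPa

36.75


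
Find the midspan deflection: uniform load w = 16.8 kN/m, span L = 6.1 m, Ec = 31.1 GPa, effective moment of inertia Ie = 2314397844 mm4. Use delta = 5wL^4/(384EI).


Convert: L = 6.1 m = 6100 mm, Ec = 31.1 GPa = 31100 MPa
delta = 5 * 16.8 * 6100^4 / (384 * 31100 * 2314397844)
= 4.21 mm

4.21


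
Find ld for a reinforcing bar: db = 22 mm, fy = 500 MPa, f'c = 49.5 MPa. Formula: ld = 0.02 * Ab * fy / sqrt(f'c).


Ab = pi * 22^2 / 4 = 380.133 mm2
ld = 0.02 * 380.133 * 500 / sqrt(49.5)
= 540.3 mm

540.3


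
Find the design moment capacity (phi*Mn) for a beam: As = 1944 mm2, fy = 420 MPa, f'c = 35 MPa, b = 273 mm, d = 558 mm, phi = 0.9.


a = As * fy / (0.85 * f'c * b)
= 1944 * 420 / (0.85 * 35 * 273)
= 100.5301 mm
Mn = As * fy * (d - a/2) / 10^6
= 414.5554 kN-m
phi*Mn = 0.9 * 414.5554 = 373.1 kN-m

373.1


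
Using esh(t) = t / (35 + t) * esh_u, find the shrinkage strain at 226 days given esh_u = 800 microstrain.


esh(226) = 226 / (35 + 226) * 800
= 226 / 261 * 800
= 692.7 microstrain

692.7


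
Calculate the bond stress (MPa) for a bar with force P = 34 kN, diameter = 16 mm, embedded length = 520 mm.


u = P / (pi * db * ld)
= 34 * 1000 / (pi * 16 * 520)
= 1.301 MPa

1.301


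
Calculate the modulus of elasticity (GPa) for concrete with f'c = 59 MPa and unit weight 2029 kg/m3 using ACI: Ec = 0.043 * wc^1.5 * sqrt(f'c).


Ec = 0.043 * 2029^1.5 * sqrt(59) / 1000
= 30.19 GPa

30.19


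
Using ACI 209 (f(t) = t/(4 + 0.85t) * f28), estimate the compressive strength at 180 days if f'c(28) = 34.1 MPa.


f(180) = 180 / (4 + 0.85 * 180) * 34.1
= 180 / 157.0 * 34.1
= 39.1 MPa

39.1


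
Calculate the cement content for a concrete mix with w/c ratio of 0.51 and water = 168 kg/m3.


Cement = water / (w/c)
= 168 / 0.51
= 329.4 kg/m3

329.4


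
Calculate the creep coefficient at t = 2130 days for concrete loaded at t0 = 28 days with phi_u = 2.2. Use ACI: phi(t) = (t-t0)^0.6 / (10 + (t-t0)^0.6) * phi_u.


dt = 2130 - 28 = 2102
phi = 2102^0.6 / (10 + 2102^0.6) * 2.2
= 1.997

1.997


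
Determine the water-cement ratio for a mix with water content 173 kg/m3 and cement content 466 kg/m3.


w/c = water / cement
w/c = 173 / 466 = 0.371

0.371


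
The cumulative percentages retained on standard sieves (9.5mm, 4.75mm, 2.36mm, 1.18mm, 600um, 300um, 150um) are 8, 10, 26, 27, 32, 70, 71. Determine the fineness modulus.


FM = sum(cumulative % retained) / 100
= 244 / 100
= 2.44

2.44


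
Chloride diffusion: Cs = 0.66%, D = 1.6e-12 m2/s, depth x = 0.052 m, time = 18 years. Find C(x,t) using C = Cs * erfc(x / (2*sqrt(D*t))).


t_seconds = 18 * 365.25 * 24 * 3600 = 568036800.0 s
arg = 0.052 / (2 * sqrt(1.6e-12 * 568036800.0))
= 0.8624
erfc(0.8624) = 0.2226
C = 0.66 * 0.2226 = 0.1469%

0.1469


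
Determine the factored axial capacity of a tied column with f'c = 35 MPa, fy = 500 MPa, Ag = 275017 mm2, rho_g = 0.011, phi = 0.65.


Ast = rho * Ag = 0.011 * 275017 = 3025.187 mm2
phi*Pn = 0.65 * 0.80 * (0.85 * 35 * (275017 - 3025.187) + 500 * 3025.187) / 1000
= 4994.26 kN

4994.26


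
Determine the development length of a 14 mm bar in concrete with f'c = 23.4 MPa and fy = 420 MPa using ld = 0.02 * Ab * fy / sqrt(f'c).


Ab = pi * 14^2 / 4 = 153.938 mm2
ld = 0.02 * 153.938 * 420 / sqrt(23.4)
= 267.3 mm

267.3


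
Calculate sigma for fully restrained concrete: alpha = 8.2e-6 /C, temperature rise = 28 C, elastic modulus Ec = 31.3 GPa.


sigma = alpha * dT * Ec
= 8.2e-6 * 28 * 31.3 * 1000
= 7.186 MPa

7.186


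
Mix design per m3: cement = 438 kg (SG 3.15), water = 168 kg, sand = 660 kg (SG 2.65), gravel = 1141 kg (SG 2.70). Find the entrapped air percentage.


Vol cement = 438 / (3.15 * 1000) = 0.139048 m3
Vol water = 168 / 1000 = 0.168 m3
Vol sand = 660 / (2.65 * 1000) = 0.249057 m3
Vol gravel = 1141 / (2.70 * 1000) = 0.422593 m3
Total solid + water volume = 0.978697 m3
Air = (1 - 0.978697) * 100 = 2.13%

2.13


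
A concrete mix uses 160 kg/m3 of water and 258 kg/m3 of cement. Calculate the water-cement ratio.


w/c = water / cement
w/c = 160 / 258 = 0.62

0.62


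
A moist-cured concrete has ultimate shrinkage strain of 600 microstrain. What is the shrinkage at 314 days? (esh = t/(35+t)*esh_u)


esh(314) = 314 / (35 + 314) * 600
= 314 / 349 * 600
= 539.8 microstrain

539.8


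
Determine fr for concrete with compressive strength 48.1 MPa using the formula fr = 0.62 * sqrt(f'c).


fr = 0.62 * sqrt(48.1)
= 4.3 MPa

4.3


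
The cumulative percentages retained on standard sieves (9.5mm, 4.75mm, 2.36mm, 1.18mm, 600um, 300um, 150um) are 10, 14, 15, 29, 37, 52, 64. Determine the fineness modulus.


FM = sum(cumulative % retained) / 100
= 221 / 100
= 2.21

2.21


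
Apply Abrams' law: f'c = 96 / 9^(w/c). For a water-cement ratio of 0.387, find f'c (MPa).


f'c = 96 / 9^0.387
= 96 / 2.34
= 41.02 MPa

41.02


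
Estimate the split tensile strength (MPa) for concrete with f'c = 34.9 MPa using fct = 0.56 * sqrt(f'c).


fct = 0.56 * sqrt(34.9)
= 0.56 * 5.908
= 3.308 MPa

3.308


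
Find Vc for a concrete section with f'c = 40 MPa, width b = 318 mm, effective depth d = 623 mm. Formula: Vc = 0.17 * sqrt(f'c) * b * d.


Vc = 0.17 * sqrt(40) * 318 * 623 / 1000
= 213.01 kN

213.01


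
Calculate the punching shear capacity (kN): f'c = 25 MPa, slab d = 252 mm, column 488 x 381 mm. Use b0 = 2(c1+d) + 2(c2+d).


b0 = 2*(488 + 252) + 2*(381 + 252) = 2746 mm
Vc = 0.33 * sqrt(25) * 2746 * 252 / 1000
= 1141.79 kN

1141.79


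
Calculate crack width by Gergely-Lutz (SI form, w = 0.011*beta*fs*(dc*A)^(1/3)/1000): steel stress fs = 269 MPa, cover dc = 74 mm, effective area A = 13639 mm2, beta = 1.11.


w = 0.011 * beta * fs * (dc * A)^(1/3) / 1000
= 0.011 * 1.11 * 269 * (74 * 13639)^(1/3) / 1000
= 0.329 mm

0.329


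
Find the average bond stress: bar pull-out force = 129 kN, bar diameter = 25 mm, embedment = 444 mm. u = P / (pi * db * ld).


u = P / (pi * db * ld)
= 129 * 1000 / (pi * 25 * 444)
= 3.699 MPa

3.699


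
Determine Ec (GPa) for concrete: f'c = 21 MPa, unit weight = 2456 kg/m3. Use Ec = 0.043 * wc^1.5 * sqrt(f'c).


Ec = 0.043 * 2456^1.5 * sqrt(21) / 1000
= 23.98 GPa

23.98


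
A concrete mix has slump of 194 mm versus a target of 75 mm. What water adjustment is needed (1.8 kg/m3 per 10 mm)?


Difference = 75 - 194 = -119 mm
Water adjustment = -119 * 1.8 / 10 = -21.4 kg/m3

-21.4


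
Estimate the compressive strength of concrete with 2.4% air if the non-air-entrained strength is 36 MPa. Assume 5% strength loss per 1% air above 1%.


Strength loss = (2.4 - 1) * 5 = 7.0%
f'c = 36 * (1 - 7.0/100)
= 33.48 MPa

33.48


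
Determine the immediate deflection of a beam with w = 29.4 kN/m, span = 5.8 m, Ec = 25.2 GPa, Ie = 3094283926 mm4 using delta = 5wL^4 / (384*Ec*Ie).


Convert: L = 5.8 m = 5800 mm, Ec = 25.2 GPa = 25200 MPa
delta = 5 * 29.4 * 5800^4 / (384 * 25200 * 3094283926)
= 5.56 mm

5.56


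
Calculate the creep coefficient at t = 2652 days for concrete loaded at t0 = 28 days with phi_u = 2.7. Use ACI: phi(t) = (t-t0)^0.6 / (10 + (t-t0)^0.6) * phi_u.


dt = 2652 - 28 = 2624
phi = 2624^0.6 / (10 + 2624^0.6) * 2.7
= 2.48

2.48


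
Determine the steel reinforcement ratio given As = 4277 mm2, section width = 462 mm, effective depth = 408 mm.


rho = As / (b * d)
= 4277 / (462 * 408)
= 0.0227

0.0227


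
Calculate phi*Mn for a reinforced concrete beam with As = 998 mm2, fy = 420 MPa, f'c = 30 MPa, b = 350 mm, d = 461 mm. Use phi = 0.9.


a = As * fy / (0.85 * f'c * b)
= 998 * 420 / (0.85 * 30 * 350)
= 46.9647 mm
Mn = As * fy * (d - a/2) / 10^6
= 183.3899 kN-m
phi*Mn = 0.9 * 183.3899 = 165.05 kN-m

165.05


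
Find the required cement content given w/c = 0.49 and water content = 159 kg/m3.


Cement = water / (w/c)
= 159 / 0.49
= 324.5 kg/m3

324.5


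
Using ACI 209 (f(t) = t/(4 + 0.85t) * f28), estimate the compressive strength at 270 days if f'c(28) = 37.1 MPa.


f(270) = 270 / (4 + 0.85 * 270) * 37.1
= 270 / 233.5 * 37.1
= 42.9 MPa

42.9


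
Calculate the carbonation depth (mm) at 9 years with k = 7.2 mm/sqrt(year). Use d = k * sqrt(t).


depth = k * sqrt(t)
= 7.2 * sqrt(9)
= 21.6 mm

21.6


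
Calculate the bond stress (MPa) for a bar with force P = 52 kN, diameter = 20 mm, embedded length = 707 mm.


u = P / (pi * db * ld)
= 52 * 1000 / (pi * 20 * 707)
= 1.171 MPa

1.171


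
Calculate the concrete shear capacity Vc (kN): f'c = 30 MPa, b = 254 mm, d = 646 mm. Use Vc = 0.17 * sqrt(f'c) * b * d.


Vc = 0.17 * sqrt(30) * 254 * 646 / 1000
= 152.78 kN

152.78


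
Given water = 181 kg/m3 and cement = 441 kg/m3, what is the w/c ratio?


w/c = water / cement
w/c = 181 / 441 = 0.41

0.41


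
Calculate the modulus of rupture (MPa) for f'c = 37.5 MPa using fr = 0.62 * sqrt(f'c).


fr = 0.62 * sqrt(37.5)
= 3.797 MPa

3.797


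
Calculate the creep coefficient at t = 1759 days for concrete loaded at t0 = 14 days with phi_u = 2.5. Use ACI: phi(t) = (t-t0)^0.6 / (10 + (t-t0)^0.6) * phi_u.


dt = 1759 - 14 = 1745
phi = 1745^0.6 / (10 + 1745^0.6) * 2.5
= 2.245

2.245


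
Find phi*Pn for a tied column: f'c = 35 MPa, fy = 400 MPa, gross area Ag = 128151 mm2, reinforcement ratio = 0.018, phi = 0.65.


Ast = rho * Ag = 0.018 * 128151 = 2306.718 mm2
phi*Pn = 0.65 * 0.80 * (0.85 * 35 * (128151 - 2306.718) + 400 * 2306.718) / 1000
= 2426.61 kN

2426.61


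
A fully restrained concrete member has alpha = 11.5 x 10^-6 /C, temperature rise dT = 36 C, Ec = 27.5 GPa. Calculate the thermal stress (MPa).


sigma = alpha * dT * Ec
= 11.5e-6 * 36 * 27.5 * 1000
= 11.385 MPa

11.385


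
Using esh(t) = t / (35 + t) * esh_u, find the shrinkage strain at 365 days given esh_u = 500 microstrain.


esh(365) = 365 / (35 + 365) * 500
= 365 / 400 * 500
= 456.2 microstrain

456.2


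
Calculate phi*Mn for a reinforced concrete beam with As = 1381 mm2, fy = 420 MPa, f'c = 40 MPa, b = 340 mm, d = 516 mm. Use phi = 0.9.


a = As * fy / (0.85 * f'c * b)
= 1381 * 420 / (0.85 * 40 * 340)
= 50.1747 mm
Mn = As * fy * (d - a/2) / 10^6
= 284.7391 kN-m
phi*Mn = 0.9 * 284.7391 = 256.27 kN-m

256.27


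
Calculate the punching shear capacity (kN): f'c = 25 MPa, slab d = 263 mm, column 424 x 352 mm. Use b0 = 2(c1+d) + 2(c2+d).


b0 = 2*(424 + 263) + 2*(352 + 263) = 2604 mm
Vc = 0.33 * sqrt(25) * 2604 * 263 / 1000
= 1130.01 kN

1130.01


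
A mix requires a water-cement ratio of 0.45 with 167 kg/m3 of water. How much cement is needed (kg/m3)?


Cement = water / (w/c)
= 167 / 0.45
= 371.1 kg/m3

371.1


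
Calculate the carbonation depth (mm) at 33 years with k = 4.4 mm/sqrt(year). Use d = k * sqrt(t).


depth = k * sqrt(t)
= 4.4 * sqrt(33)
= 25.28 mm

25.28


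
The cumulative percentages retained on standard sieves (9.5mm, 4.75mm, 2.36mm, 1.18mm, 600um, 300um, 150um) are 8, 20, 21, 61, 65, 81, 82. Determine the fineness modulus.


FM = sum(cumulative % retained) / 100
= 338 / 100
= 3.38

3.38


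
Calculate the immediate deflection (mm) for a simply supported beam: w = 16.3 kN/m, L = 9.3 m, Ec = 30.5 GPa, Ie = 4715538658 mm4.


Convert: L = 9.3 m = 9300 mm, Ec = 30.5 GPa = 30500 MPa
delta = 5 * 16.3 * 9300^4 / (384 * 30500 * 4715538658)
= 11.04 mm

11.04


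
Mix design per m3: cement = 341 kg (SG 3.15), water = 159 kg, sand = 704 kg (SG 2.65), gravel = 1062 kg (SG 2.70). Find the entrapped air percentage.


Vol cement = 341 / (3.15 * 1000) = 0.108254 m3
Vol water = 159 / 1000 = 0.159 m3
Vol sand = 704 / (2.65 * 1000) = 0.26566 m3
Vol gravel = 1062 / (2.70 * 1000) = 0.393333 m3
Total solid + water volume = 0.926248 m3
Air = (1 - 0.926248) * 100 = 7.38%

7.38


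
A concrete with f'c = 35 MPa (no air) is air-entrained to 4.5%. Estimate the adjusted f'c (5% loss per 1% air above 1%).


Strength loss = (4.5 - 1) * 5 = 17.5%
f'c = 35 * (1 - 17.5/100)
= 28.88 MPa

28.88


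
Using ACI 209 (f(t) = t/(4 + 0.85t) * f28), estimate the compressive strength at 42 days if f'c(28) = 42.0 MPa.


f(42) = 42 / (4 + 0.85 * 42) * 42.0
= 42 / 39.7 * 42.0
= 44.43 MPa

44.43


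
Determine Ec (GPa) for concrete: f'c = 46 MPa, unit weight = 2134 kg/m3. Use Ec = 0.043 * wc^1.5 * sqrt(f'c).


Ec = 0.043 * 2134^1.5 * sqrt(46) / 1000
= 28.75 GPa

28.75


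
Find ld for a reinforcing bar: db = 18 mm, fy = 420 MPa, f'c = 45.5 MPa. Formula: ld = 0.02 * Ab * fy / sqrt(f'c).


Ab = pi * 18^2 / 4 = 254.469 mm2
ld = 0.02 * 254.469 * 420 / sqrt(45.5)
= 316.9 mm

316.9


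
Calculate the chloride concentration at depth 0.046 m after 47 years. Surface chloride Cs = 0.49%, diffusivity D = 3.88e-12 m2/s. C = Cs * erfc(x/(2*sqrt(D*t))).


t_seconds = 47 * 365.25 * 24 * 3600 = 1483207200.0 s
arg = 0.046 / (2 * sqrt(3.88e-12 * 1483207200.0))
= 0.3032
erfc(0.3032) = 0.6681
C = 0.49 * 0.6681 = 0.3274%

0.3274


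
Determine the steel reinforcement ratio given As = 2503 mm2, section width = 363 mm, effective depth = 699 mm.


rho = As / (b * d)
= 2503 / (363 * 699)
= 0.0099

0.0099


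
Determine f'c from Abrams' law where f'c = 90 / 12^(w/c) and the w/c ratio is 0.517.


f'c = 90 / 12^0.517
= 90 / 3.614
= 24.91 MPa

24.91


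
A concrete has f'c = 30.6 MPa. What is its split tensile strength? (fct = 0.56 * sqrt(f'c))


fct = 0.56 * sqrt(30.6)
= 0.56 * 5.532
= 3.098 MPa

3.098


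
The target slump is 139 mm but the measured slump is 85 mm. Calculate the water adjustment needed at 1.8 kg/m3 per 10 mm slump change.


Difference = 139 - 85 = 54 mm
Water adjustment = 54 * 1.8 / 10 = 9.7 kg/m3

9.7


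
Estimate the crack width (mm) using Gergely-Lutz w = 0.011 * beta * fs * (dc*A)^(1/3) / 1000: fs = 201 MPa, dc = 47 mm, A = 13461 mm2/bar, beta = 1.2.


w = 0.011 * beta * fs * (dc * A)^(1/3) / 1000
= 0.011 * 1.2 * 201 * (47 * 13461)^(1/3) / 1000
= 0.228 mm

0.228


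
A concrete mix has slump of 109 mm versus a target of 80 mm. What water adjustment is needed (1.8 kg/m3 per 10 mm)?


Difference = 80 - 109 = -29 mm
Water adjustment = -29 * 1.8 / 10 = -5.2 kg/m3

-5.2


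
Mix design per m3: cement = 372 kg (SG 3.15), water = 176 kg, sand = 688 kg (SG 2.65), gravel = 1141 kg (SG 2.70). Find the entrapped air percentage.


Vol cement = 372 / (3.15 * 1000) = 0.118095 m3
Vol water = 176 / 1000 = 0.176 m3
Vol sand = 688 / (2.65 * 1000) = 0.259623 m3
Vol gravel = 1141 / (2.70 * 1000) = 0.422593 m3
Total solid + water volume = 0.97631 m3
Air = (1 - 0.97631) * 100 = 2.37%

2.37


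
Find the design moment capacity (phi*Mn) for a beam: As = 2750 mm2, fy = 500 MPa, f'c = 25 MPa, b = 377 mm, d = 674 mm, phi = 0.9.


a = As * fy / (0.85 * f'c * b)
= 2750 * 500 / (0.85 * 25 * 377)
= 171.6336 mm
Mn = As * fy * (d - a/2) / 10^6
= 808.7519 kN-m
phi*Mn = 0.9 * 808.7519 = 727.88 kN-m

727.88


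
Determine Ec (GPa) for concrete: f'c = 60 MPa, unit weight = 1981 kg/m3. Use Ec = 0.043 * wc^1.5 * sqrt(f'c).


Ec = 0.043 * 1981^1.5 * sqrt(60) / 1000
= 29.37 GPa

29.37


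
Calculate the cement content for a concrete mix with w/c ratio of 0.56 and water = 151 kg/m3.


Cement = water / (w/c)
= 151 / 0.56
= 269.6 kg/m3

269.6


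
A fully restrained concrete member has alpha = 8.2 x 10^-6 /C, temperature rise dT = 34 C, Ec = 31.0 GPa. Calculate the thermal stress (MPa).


sigma = alpha * dT * Ec
= 8.2e-6 * 34 * 31.0 * 1000
= 8.643 MPa

8.643


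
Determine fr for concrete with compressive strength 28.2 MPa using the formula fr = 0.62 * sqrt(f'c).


fr = 0.62 * sqrt(28.2)
= 3.292 MPa

3.292


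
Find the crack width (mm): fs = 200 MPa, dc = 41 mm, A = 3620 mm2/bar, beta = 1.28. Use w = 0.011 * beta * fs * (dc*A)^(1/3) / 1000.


w = 0.011 * beta * fs * (dc * A)^(1/3) / 1000
= 0.011 * 1.28 * 200 * (41 * 3620)^(1/3) / 1000
= 0.149 mm

0.149


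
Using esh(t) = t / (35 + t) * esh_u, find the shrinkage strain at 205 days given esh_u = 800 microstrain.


esh(205) = 205 / (35 + 205) * 800
= 205 / 240 * 800
= 683.3 microstrain

683.3


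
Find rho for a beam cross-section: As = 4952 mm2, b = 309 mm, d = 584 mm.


rho = As / (b * d)
= 4952 / (309 * 584)
= 0.0274

0.0274


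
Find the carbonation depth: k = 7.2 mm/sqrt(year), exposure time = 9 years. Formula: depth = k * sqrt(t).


depth = k * sqrt(t)
= 7.2 * sqrt(9)
= 21.6 mm

21.6


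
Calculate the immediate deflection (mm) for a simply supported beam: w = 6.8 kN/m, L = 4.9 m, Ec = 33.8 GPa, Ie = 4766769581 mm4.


Convert: L = 4.9 m = 4900 mm, Ec = 33.8 GPa = 33800 MPa
delta = 5 * 6.8 * 4900^4 / (384 * 33800 * 4766769581)
= 0.32 mm

0.32


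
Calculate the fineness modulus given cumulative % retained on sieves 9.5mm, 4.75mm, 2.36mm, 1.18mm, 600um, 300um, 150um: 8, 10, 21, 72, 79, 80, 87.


FM = sum(cumulative % retained) / 100
= 357 / 100
= 3.57

3.57


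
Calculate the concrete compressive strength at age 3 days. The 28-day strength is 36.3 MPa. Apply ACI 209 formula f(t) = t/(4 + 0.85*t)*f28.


f(3) = 3 / (4 + 0.85 * 3) * 36.3
= 3 / 6.55 * 36.3
= 16.63 MPa

16.63


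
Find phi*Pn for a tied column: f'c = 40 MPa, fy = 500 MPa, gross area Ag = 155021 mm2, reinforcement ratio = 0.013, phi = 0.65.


Ast = rho * Ag = 0.013 * 155021 = 2015.273 mm2
phi*Pn = 0.65 * 0.80 * (0.85 * 40 * (155021 - 2015.273) + 500 * 2015.273) / 1000
= 3229.11 kN

3229.11


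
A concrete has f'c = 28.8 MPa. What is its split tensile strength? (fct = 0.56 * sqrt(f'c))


fct = 0.56 * sqrt(28.8)
= 0.56 * 5.367
= 3.005 MPa

3.005


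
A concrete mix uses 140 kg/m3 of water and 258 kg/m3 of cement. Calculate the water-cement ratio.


w/c = water / cement
w/c = 140 / 258 = 0.543

0.543


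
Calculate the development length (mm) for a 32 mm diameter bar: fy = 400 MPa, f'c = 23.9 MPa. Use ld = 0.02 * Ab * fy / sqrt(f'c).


Ab = pi * 32^2 / 4 = 804.248 mm2
ld = 0.02 * 804.248 * 400 / sqrt(23.9)
= 1316.1 mm

1316.1


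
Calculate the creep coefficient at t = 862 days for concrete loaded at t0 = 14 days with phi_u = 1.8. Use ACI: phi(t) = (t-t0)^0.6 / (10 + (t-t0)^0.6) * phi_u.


dt = 862 - 14 = 848
phi = 848^0.6 / (10 + 848^0.6) * 1.8
= 1.532

1.532


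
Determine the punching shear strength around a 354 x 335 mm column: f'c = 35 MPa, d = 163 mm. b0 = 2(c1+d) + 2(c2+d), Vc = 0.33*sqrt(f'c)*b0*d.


b0 = 2*(354 + 163) + 2*(335 + 163) = 2030 mm
Vc = 0.33 * sqrt(35) * 2030 * 163 / 1000
= 646.0 kN

646.0


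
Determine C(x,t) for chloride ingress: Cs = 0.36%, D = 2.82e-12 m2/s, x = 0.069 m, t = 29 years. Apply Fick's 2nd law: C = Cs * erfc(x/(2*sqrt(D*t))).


t_seconds = 29 * 365.25 * 24 * 3600 = 915170400.0 s
arg = 0.069 / (2 * sqrt(2.82e-12 * 915170400.0))
= 0.6791
erfc(0.6791) = 0.3368
C = 0.36 * 0.3368 = 0.1213%

0.1213


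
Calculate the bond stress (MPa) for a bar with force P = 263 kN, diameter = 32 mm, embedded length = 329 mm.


u = P / (pi * db * ld)
= 263 * 1000 / (pi * 32 * 329)
= 7.952 MPa

7.952


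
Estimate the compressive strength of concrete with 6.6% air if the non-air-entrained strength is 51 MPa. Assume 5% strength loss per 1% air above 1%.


Strength loss = (6.6 - 1) * 5 = 28.0%
f'c = 51 * (1 - 28.0/100)
= 36.72 MPa

36.72


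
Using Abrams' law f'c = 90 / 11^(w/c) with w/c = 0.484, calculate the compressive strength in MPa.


f'c = 90 / 11^0.484
= 90 / 3.192
= 28.2 MPa

28.2


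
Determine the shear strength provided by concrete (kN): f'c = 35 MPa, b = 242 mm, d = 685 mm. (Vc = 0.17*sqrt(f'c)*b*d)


Vc = 0.17 * sqrt(35) * 242 * 685 / 1000
= 166.72 kN

166.72


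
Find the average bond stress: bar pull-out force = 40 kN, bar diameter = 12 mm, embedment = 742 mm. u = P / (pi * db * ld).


u = P / (pi * db * ld)
= 40 * 1000 / (pi * 12 * 742)
= 1.43 MPa

1.43


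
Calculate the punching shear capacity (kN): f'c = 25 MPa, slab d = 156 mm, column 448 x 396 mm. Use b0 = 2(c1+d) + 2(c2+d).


b0 = 2*(448 + 156) + 2*(396 + 156) = 2312 mm
Vc = 0.33 * sqrt(25) * 2312 * 156 / 1000
= 595.11 kN

595.11


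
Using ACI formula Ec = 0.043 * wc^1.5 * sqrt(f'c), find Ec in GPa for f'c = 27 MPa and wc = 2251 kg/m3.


Ec = 0.043 * 2251^1.5 * sqrt(27) / 1000
= 23.86 GPa

23.86


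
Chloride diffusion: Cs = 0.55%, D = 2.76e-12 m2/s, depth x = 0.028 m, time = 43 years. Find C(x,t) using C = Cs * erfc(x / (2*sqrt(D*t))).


t_seconds = 43 * 365.25 * 24 * 3600 = 1356976800.0 s
arg = 0.028 / (2 * sqrt(2.76e-12 * 1356976800.0))
= 0.2288
erfc(0.2288) = 0.7463
C = 0.55 * 0.7463 = 0.4105%

0.4105


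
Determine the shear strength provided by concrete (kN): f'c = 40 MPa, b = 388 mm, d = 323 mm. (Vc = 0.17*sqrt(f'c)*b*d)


Vc = 0.17 * sqrt(40) * 388 * 323 / 1000
= 134.75 kN

134.75


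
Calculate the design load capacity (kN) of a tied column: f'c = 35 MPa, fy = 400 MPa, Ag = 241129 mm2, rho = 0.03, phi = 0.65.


Ast = rho * Ag = 0.03 * 241129 = 7233.87 mm2
phi*Pn = 0.65 * 0.80 * (0.85 * 35 * (241129 - 7233.87) + 400 * 7233.87) / 1000
= 5123.0 kN

5123.0


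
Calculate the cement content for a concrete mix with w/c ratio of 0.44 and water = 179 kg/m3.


Cement = water / (w/c)
= 179 / 0.44
= 406.8 kg/m3

406.8


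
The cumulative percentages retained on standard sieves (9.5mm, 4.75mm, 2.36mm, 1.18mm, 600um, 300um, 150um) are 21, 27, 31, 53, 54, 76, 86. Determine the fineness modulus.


FM = sum(cumulative % retained) / 100
= 348 / 100
= 3.48

3.48


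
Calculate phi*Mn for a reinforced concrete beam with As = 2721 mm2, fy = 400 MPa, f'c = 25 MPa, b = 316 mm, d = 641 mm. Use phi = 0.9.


a = As * fy / (0.85 * f'c * b)
= 2721 * 400 / (0.85 * 25 * 316)
= 162.0849 mm
Mn = As * fy * (d - a/2) / 10^6
= 609.4578 kN-m
phi*Mn = 0.9 * 609.4578 = 548.51 kN-m

548.51


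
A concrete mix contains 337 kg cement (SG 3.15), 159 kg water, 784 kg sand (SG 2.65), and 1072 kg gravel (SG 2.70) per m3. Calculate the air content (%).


Vol cement = 337 / (3.15 * 1000) = 0.106984 m3
Vol water = 159 / 1000 = 0.159 m3
Vol sand = 784 / (2.65 * 1000) = 0.295849 m3
Vol gravel = 1072 / (2.70 * 1000) = 0.397037 m3
Total solid + water volume = 0.95887 m3
Air = (1 - 0.95887) * 100 = 4.11%

4.11


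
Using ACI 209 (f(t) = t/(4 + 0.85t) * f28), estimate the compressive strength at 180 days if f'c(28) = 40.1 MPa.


f(180) = 180 / (4 + 0.85 * 180) * 40.1
= 180 / 157.0 * 40.1
= 45.97 MPa

45.97


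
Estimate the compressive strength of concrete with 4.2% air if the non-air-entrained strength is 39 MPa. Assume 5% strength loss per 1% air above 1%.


Strength loss = (4.2 - 1) * 5 = 16.0%
f'c = 39 * (1 - 16.0/100)
= 32.76 MPa

32.76


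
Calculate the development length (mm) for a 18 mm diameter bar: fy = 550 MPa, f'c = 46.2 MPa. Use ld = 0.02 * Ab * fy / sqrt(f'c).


Ab = pi * 18^2 / 4 = 254.469 mm2
ld = 0.02 * 254.469 * 550 / sqrt(46.2)
= 411.8 mm

411.8


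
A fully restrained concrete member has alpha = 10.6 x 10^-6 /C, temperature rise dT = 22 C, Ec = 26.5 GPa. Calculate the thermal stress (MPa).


sigma = alpha * dT * Ec
= 10.6e-6 * 22 * 26.5 * 1000
= 6.18 MPa

6.18


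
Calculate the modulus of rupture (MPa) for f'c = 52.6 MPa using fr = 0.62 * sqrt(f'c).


fr = 0.62 * sqrt(52.6)
= 4.497 MPa

4.497


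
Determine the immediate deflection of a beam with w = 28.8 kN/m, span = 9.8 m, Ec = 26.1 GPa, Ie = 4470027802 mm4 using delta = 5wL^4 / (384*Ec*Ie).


Convert: L = 9.8 m = 9800 mm, Ec = 26.1 GPa = 26100 MPa
delta = 5 * 28.8 * 9800^4 / (384 * 26100 * 4470027802)
= 29.65 mm

29.65


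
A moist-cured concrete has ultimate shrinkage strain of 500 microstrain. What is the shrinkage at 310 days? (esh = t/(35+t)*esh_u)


esh(310) = 310 / (35 + 310) * 500
= 310 / 345 * 500
= 449.3 microstrain

449.3


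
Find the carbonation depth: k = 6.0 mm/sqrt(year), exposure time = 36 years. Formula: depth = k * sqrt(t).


depth = k * sqrt(t)
= 6.0 * sqrt(36)
= 36.0 mm

36.0


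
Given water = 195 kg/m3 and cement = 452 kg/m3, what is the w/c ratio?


w/c = water / cement
w/c = 195 / 452 = 0.431

0.431


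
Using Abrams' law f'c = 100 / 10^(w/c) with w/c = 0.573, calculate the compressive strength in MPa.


f'c = 100 / 10^0.573
= 100 / 3.741
= 26.73 MPa

26.73


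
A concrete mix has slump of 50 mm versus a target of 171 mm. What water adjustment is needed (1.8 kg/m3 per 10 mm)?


Difference = 171 - 50 = 121 mm
Water adjustment = 121 * 1.8 / 10 = 21.8 kg/m3

21.8


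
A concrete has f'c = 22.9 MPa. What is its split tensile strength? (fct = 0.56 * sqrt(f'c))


fct = 0.56 * sqrt(22.9)
= 0.56 * 4.785
= 2.68 MPa

2.68


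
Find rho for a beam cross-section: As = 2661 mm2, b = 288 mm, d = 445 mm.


rho = As / (b * d)
= 2661 / (288 * 445)
= 0.0208

0.0208


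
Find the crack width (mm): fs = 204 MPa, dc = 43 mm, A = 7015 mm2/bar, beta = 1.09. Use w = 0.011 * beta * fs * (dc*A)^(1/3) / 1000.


w = 0.011 * beta * fs * (dc * A)^(1/3) / 1000
= 0.011 * 1.09 * 204 * (43 * 7015)^(1/3) / 1000
= 0.164 mm

0.164


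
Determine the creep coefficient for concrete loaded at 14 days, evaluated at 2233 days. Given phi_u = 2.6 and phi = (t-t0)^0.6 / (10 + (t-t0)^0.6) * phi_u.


dt = 2233 - 14 = 2219
phi = 2219^0.6 / (10 + 2219^0.6) * 2.6
= 2.367

2.367


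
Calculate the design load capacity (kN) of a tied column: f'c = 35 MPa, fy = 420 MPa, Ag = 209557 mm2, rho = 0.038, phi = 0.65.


Ast = rho * Ag = 0.038 * 209557 = 7963.166 mm2
phi*Pn = 0.65 * 0.80 * (0.85 * 35 * (209557 - 7963.166) + 420 * 7963.166) / 1000
= 4857.81 kN

4857.81


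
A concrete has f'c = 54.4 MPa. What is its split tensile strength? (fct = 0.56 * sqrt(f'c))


fct = 0.56 * sqrt(54.4)
= 0.56 * 7.376
= 4.13 MPa

4.13


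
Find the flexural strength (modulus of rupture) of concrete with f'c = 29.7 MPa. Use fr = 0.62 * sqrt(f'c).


fr = 0.62 * sqrt(29.7)
= 3.379 MPa

3.379


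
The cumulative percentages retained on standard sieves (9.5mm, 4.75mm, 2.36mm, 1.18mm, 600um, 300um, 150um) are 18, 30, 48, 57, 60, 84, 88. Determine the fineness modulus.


FM = sum(cumulative % retained) / 100
= 385 / 100
= 3.85

3.85


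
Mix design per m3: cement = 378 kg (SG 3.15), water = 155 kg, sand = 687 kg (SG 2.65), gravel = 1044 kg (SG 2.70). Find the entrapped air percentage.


Vol cement = 378 / (3.15 * 1000) = 0.12 m3
Vol water = 155 / 1000 = 0.155 m3
Vol sand = 687 / (2.65 * 1000) = 0.259245 m3
Vol gravel = 1044 / (2.70 * 1000) = 0.386667 m3
Total solid + water volume = 0.920912 m3
Air = (1 - 0.920912) * 100 = 7.91%

7.91


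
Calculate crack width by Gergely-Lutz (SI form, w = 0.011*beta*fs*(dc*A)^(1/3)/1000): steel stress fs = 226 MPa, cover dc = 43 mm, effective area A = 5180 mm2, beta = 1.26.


w = 0.011 * beta * fs * (dc * A)^(1/3) / 1000
= 0.011 * 1.26 * 226 * (43 * 5180)^(1/3) / 1000
= 0.19 mm

0.19


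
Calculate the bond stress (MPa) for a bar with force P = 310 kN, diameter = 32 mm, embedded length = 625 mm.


u = P / (pi * db * ld)
= 310 * 1000 / (pi * 32 * 625)
= 4.934 MPa

4.934


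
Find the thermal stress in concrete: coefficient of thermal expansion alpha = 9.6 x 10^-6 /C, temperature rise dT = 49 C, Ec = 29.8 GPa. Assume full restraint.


sigma = alpha * dT * Ec
= 9.6e-6 * 49 * 29.8 * 1000
= 14.018 MPa

14.018


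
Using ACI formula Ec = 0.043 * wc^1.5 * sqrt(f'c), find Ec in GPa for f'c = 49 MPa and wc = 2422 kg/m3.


Ec = 0.043 * 2422^1.5 * sqrt(49) / 1000
= 35.88 GPa

35.88


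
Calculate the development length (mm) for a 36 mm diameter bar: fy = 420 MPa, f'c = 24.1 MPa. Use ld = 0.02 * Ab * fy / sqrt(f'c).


Ab = pi * 36^2 / 4 = 1017.876 mm2
ld = 0.02 * 1017.876 * 420 / sqrt(24.1)
= 1741.7 mm

1741.7


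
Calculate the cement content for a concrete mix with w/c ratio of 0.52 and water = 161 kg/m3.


Cement = water / (w/c)
= 161 / 0.52
= 309.6 kg/m3

309.6


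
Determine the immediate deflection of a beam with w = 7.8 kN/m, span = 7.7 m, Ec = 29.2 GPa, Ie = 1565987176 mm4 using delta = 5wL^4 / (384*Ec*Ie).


Convert: L = 7.7 m = 7700 mm, Ec = 29.2 GPa = 29200 MPa
delta = 5 * 7.8 * 7700^4 / (384 * 29200 * 1565987176)
= 7.81 mm

7.81


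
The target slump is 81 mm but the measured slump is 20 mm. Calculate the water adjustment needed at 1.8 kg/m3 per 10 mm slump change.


Difference = 81 - 20 = 61 mm
Water adjustment = 61 * 1.8 / 10 = 11.0 kg/m3

11.0


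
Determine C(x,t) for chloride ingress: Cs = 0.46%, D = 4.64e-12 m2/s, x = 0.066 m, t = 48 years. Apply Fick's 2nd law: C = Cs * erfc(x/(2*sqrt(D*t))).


t_seconds = 48 * 365.25 * 24 * 3600 = 1514764800.0 s
arg = 0.066 / (2 * sqrt(4.64e-12 * 1514764800.0))
= 0.3936
erfc(0.3936) = 0.5778
C = 0.46 * 0.5778 = 0.2658%

0.2658


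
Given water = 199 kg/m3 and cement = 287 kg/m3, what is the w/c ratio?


w/c = water / cement
w/c = 199 / 287 = 0.693

0.693


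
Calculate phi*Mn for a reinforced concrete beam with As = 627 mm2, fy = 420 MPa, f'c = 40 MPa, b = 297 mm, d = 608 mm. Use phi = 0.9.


a = As * fy / (0.85 * f'c * b)
= 627 * 420 / (0.85 * 40 * 297)
= 26.0784 mm
Mn = As * fy * (d - a/2) / 10^6
= 156.677 kN-m
phi*Mn = 0.9 * 156.677 = 141.01 kN-m

141.01


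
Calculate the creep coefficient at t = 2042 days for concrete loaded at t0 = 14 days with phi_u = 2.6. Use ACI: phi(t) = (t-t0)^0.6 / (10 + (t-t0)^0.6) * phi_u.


dt = 2042 - 14 = 2028
phi = 2028^0.6 / (10 + 2028^0.6) * 2.6
= 2.356

2.356


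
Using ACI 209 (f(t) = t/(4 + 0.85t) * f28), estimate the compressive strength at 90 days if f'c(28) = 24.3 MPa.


f(90) = 90 / (4 + 0.85 * 90) * 24.3
= 90 / 80.5 * 24.3
= 27.17 MPa

27.17


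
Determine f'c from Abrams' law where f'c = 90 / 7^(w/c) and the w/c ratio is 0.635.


f'c = 90 / 7^0.635
= 90 / 3.441
= 26.16 MPa

26.16


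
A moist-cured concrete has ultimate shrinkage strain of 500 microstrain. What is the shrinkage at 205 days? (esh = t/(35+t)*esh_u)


esh(205) = 205 / (35 + 205) * 500
= 205 / 240 * 500
= 427.1 microstrain

427.1


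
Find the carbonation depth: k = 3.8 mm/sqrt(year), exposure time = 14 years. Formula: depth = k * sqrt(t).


depth = k * sqrt(t)
= 3.8 * sqrt(14)
= 14.22 mm

14.22


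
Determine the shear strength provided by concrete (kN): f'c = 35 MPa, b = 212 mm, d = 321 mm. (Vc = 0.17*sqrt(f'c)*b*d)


Vc = 0.17 * sqrt(35) * 212 * 321 / 1000
= 68.44 kN

68.44


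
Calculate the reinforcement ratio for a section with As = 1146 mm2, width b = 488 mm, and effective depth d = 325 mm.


rho = As / (b * d)
= 1146 / (488 * 325)
= 0.0072

0.0072


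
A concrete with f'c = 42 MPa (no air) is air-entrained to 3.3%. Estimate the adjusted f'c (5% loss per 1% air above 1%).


Strength loss = (3.3 - 1) * 5 = 11.5%
f'c = 42 * (1 - 11.5/100)
= 37.17 MPa

37.17


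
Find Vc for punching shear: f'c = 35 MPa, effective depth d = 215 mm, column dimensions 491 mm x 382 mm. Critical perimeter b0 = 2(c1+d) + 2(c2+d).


b0 = 2*(491 + 215) + 2*(382 + 215) = 2606 mm
Vc = 0.33 * sqrt(35) * 2606 * 215 / 1000
= 1093.86 kN

1093.86


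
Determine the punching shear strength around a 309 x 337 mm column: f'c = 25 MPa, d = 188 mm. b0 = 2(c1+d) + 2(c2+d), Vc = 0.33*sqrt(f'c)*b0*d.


b0 = 2*(309 + 188) + 2*(337 + 188) = 2044 mm
Vc = 0.33 * sqrt(25) * 2044 * 188 / 1000
= 634.05 kN

634.05


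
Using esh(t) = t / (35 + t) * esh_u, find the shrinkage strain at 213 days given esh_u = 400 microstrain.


esh(213) = 213 / (35 + 213) * 400
= 213 / 248 * 400
= 343.5 microstrain

343.5


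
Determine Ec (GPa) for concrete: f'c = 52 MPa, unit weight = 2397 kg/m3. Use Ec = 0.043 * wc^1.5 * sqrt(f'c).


Ec = 0.043 * 2397^1.5 * sqrt(52) / 1000
= 36.39 GPa

36.39


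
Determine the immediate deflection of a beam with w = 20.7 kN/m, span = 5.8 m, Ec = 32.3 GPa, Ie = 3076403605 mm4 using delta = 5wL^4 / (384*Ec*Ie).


Convert: L = 5.8 m = 5800 mm, Ec = 32.3 GPa = 32300 MPa
delta = 5 * 20.7 * 5800^4 / (384 * 32300 * 3076403605)
= 3.07 mm

3.07


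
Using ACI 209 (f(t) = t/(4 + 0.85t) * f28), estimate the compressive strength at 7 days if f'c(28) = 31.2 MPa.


f(7) = 7 / (4 + 0.85 * 7) * 31.2
= 7 / 9.95 * 31.2
= 21.95 MPa

21.95


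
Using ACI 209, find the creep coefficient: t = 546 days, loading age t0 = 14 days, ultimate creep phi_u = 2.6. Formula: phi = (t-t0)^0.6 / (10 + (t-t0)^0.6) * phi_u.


dt = 546 - 14 = 532
phi = 532^0.6 / (10 + 532^0.6) * 2.6
= 2.111

2.111


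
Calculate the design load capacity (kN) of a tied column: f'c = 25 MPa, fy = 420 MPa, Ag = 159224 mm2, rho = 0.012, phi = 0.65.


Ast = rho * Ag = 0.012 * 159224 = 1910.688 mm2
phi*Pn = 0.65 * 0.80 * (0.85 * 25 * (159224 - 1910.688) + 420 * 1910.688) / 1000
= 2155.61 kN

2155.61


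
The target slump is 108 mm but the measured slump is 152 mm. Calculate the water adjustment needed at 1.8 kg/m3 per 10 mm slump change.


Difference = 108 - 152 = -44 mm
Water adjustment = -44 * 1.8 / 10 = -7.9 kg/m3

-7.9


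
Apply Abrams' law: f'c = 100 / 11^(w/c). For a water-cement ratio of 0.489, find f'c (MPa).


f'c = 100 / 11^0.489
= 100 / 3.23
= 30.96 MPa

30.96


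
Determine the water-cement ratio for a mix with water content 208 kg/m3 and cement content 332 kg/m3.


w/c = water / cement
w/c = 208 / 332 = 0.627

0.627


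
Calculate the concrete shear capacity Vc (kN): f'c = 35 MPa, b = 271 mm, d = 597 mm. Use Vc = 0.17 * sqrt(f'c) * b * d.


Vc = 0.17 * sqrt(35) * 271 * 597 / 1000
= 162.71 kN

162.71


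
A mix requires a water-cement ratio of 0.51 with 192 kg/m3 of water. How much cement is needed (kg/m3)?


Cement = water / (w/c)
= 192 / 0.51
= 376.5 kg/m3

376.5


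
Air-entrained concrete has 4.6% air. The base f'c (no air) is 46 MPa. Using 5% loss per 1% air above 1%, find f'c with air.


Strength loss = (4.6 - 1) * 5 = 18.0%
f'c = 46 * (1 - 18.0/100)
= 37.72 MPa

37.72


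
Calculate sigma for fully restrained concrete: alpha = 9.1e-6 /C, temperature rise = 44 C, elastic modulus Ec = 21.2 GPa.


sigma = alpha * dT * Ec
= 9.1e-6 * 44 * 21.2 * 1000
= 8.488 MPa

8.488


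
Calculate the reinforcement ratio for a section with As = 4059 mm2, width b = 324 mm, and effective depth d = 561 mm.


rho = As / (b * d)
= 4059 / (324 * 561)
= 0.0223

0.0223


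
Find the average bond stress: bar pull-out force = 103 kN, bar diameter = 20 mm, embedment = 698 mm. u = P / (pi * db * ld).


u = P / (pi * db * ld)
= 103 * 1000 / (pi * 20 * 698)
= 2.349 MPa

2.349


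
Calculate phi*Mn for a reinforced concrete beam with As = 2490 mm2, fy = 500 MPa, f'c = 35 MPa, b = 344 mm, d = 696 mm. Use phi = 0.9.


a = As * fy / (0.85 * f'c * b)
= 2490 * 500 / (0.85 * 35 * 344)
= 121.6533 mm
Mn = As * fy * (d - a/2) / 10^6
= 790.7908 kN-m
phi*Mn = 0.9 * 790.7908 = 711.71 kN-m

711.71


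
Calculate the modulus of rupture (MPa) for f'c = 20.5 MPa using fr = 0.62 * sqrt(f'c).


fr = 0.62 * sqrt(20.5)
= 2.807 MPa

2.807


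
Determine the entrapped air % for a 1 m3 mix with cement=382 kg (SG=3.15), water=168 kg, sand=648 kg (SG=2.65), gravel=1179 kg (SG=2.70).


Vol cement = 382 / (3.15 * 1000) = 0.12127 m3
Vol water = 168 / 1000 = 0.168 m3
Vol sand = 648 / (2.65 * 1000) = 0.244528 m3
Vol gravel = 1179 / (2.70 * 1000) = 0.436667 m3
Total solid + water volume = 0.970465 m3
Air = (1 - 0.970465) * 100 = 2.95%

2.95


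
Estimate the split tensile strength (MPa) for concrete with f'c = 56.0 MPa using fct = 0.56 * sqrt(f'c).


fct = 0.56 * sqrt(56.0)
= 0.56 * 7.483
= 4.191 MPa

4.191


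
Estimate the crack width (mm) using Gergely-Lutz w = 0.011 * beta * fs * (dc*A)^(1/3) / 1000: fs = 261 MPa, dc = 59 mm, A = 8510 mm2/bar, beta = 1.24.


w = 0.011 * beta * fs * (dc * A)^(1/3) / 1000
= 0.011 * 1.24 * 261 * (59 * 8510)^(1/3) / 1000
= 0.283 mm

0.283


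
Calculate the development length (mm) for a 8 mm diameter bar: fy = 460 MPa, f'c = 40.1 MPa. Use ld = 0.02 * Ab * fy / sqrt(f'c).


Ab = pi * 8^2 / 4 = 50.265 mm2
ld = 0.02 * 50.265 * 460 / sqrt(40.1)
= 73.0 mm

73.0


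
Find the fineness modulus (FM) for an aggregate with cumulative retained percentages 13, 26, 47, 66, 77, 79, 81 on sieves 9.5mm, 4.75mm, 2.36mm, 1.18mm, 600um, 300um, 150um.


FM = sum(cumulative % retained) / 100
= 389 / 100
= 3.89

3.89


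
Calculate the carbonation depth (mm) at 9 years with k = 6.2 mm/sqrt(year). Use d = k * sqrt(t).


depth = k * sqrt(t)
= 6.2 * sqrt(9)
= 18.6 mm

18.6


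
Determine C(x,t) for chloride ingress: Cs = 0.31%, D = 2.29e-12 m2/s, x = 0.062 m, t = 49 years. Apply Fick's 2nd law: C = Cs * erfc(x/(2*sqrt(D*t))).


t_seconds = 49 * 365.25 * 24 * 3600 = 1546322400.0 s
arg = 0.062 / (2 * sqrt(2.29e-12 * 1546322400.0))
= 0.5209
erfc(0.5209) = 0.4613
C = 0.31 * 0.4613 = 0.143%

0.143
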